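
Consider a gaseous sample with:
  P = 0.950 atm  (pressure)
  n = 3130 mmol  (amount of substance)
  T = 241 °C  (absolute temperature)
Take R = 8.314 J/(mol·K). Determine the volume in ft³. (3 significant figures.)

Rearranging: V = nRT/P.
P = 0.950 atm = 96259 Pa; n = 3130 mmol = 3.130 mol; T = 241 °C = 514.1 K; R = 8.314 J/(mol·K).
V = 0.1390 m³
0.1390 m³ × (1 ft³ / 0.02832 m³) = 4.909 ft³

4.91 ft³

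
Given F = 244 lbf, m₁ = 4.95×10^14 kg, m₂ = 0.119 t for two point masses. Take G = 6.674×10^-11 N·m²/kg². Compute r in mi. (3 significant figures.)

From Newton's law of gravitation: r = √(G·m₁m₂/F).
F = 244 lbf = 1085 N; m₁ = 4.95×10^14 kg; m₂ = 0.119 t = 119.0 kg; G = 6.674×10^-11 N·m²/kg².
r = 60.18 m
60.18 m × (1 mi / 1609 m) = 0.03740 mi

0.0374 mi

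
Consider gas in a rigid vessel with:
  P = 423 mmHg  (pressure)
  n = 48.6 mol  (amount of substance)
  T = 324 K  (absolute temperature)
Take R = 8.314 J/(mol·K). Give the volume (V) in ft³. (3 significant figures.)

82.0 ft³

From the ideal-gas law: V = nRT/P.
P = 423 mmHg = 56395 Pa; n = 48.6 mol; T = 324 K; R = 8.314 J/(mol·K).
V = 2.321 m³
2.321 m³ × (1 ft³ / 0.02832 m³) = 81.98 ft³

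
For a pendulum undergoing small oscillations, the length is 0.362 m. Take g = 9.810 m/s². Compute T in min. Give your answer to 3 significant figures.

0.0201 min

T is given directly by: T = 2π√(L/g).
L = 0.362 m; g = 9.810 m/s².
T = 1.207 s
1.207 s × (1 min / 60.00 s) = 0.02012 min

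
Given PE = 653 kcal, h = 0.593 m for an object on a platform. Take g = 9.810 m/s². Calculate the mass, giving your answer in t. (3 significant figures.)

470 t

Solving PE = m·g·h for m: m = PE/(g·h).
PE = 653 kcal = 2.732×10^6 J; h = 0.593 m; g = 9.810 m/s².
m = 4.697×10^5 kg
4.697×10^5 kg × (1 t / 1000 kg) = 469.7 t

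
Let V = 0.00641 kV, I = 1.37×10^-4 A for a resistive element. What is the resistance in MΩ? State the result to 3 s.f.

From Ohm's law: R = V/I.
V = 0.00641 kV = 6.410 V; I = 1.37×10^-4 A.
R = 46788 Ω
46788 Ω × (1 MΩ / 1.000×10^6 Ω) = 0.04679 MΩ

0.0468 MΩ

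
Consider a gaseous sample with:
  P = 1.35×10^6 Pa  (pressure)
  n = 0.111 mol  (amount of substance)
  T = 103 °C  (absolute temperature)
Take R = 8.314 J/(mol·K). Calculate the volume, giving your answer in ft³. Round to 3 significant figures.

From the ideal-gas law: V = nRT/P.
P = 1.35×10^6 Pa; n = 0.111 mol; T = 103 °C = 376.1 K; R = 8.314 J/(mol·K).
V = 2.571×10^-4 m³
2.571×10^-4 m³ × (1 ft³ / 0.02832 m³) = 0.009081 ft³

0.00908 ft³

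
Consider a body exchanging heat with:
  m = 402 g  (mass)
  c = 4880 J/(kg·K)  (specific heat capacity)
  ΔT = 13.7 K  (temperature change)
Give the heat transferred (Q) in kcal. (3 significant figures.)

6.42 kcal

Directly: Q = mcΔT.
m = 402 g = 0.4020 kg; c = 4880 J/(kg·K); ΔT = 13.7 K.
Q = 26876 J
26876 J × (1 kcal / 4184 J) = 6.424 kcal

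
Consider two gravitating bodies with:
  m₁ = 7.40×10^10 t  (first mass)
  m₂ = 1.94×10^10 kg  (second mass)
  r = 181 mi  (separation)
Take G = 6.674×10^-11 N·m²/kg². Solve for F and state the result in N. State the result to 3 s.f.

From Newton's law of gravitation: F = Gm₁m₂/r².
m₁ = 7.40×10^10 t = 7.400×10^13 kg; m₂ = 1.94×10^10 kg; r = 181 mi = 2.913×10^5 m; G = 6.674×10^-11 N·m²/kg².
F = 1129 N

1130 N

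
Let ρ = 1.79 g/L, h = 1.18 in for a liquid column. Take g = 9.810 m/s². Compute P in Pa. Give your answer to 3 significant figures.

P is given directly by: P = ρgh.
ρ = 1.79 g/L = 1.790 kg/m³; h = 1.18 in = 0.02997 m; g = 9.810 m/s².
P = 0.5263 Pa  (the unit combination reduces to kg/(m·s²) = Pa)

0.526 Pa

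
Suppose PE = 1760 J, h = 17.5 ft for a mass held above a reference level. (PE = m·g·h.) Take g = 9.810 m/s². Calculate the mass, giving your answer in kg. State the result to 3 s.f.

Solving PE = m·g·h for m: m = PE/(g·h).
PE = 1760 J; h = 17.5 ft = 5.334 m; g = 9.810 m/s².
m = 33.63 kg

33.6 kg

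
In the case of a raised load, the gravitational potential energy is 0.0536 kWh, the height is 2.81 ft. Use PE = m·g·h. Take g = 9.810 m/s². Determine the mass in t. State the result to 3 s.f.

Rearranging PE = m·g·h for m: m = PE/(g·h).
PE = 0.0536 kWh = 1.930×10^5 J; h = 2.81 ft = 0.8565 m; g = 9.810 m/s².
m = 22966 kg
22966 kg × (1 t / 1000 kg) = 22.97 t

23.0 t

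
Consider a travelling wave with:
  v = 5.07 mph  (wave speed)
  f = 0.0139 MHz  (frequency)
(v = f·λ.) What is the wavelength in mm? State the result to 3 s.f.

0.163 mm

Rearranging: λ = v/f.
v = 5.07 mph = 2.266 m/s; f = 0.0139 MHz = 13900 Hz.
λ = 1.631×10^-4 m
1.631×10^-4 m × (1 mm / 0.001000 m) = 0.1631 mm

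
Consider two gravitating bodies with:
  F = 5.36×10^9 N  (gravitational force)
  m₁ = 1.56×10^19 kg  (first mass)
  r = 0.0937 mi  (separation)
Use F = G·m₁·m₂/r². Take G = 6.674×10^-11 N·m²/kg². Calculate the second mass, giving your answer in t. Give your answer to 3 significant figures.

Rearranging F = G·m₁·m₂/r² for m₂: m₂ = F·r²/(G·m₁).
F = 5.36×10^9 N; m₁ = 1.56×10^19 kg; r = 0.0937 mi = 150.8 m; G = 6.674×10^-11 N·m²/kg².
m₂ = 1.171×10^5 kg
1.171×10^5 kg × (1 t / 1000 kg) = 117.1 t

117 t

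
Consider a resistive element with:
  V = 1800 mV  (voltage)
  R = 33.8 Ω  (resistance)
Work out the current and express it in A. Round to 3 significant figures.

From Ohm's law: I = V/R.
V = 1800 mV = 1.800 V; R = 33.8 Ω.
I = 0.05325 A

0.0533 A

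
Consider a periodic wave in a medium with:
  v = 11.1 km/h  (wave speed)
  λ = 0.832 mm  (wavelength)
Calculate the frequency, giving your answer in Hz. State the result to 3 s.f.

3710 Hz

Rearranging v = f·λ for f: f = v/λ.
v = 11.1 km/h = 3.083 m/s; λ = 0.832 mm = 8.320×10^-4 m.
f = 3706 Hz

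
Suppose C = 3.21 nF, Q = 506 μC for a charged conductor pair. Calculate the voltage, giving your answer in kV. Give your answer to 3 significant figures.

Solving C = Q/V for V: V = Q/C.
C = 3.21 nF = 3.210×10^-9 F; Q = 506 μC = 5.060×10^-4 C.
V = 1.576×10^5 V
1.576×10^5 V × (1 kV / 1000 V) = 157.6 kV

158 kV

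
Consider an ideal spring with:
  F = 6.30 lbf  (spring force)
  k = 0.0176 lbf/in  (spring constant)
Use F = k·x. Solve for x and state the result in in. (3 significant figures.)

From Hooke's law: x = F/k.
F = 6.30 lbf = 28.02 N; k = 0.0176 lbf/in = 3.082 N/m.
x = 9.092 m
9.092 m × (1 in / 0.02540 m) = 358.0 in

358 in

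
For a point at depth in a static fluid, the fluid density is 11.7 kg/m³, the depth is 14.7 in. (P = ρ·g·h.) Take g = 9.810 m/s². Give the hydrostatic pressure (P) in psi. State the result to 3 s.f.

P is given directly by: P = ρgh.
ρ = 11.7 kg/m³; h = 14.7 in = 0.3734 m; g = 9.810 m/s².
P = 42.86 Pa  (the unit combination reduces to kg/(m·s²) = Pa)
42.86 Pa × (1 psi / 6895 Pa) = 0.006216 psi

0.00622 psi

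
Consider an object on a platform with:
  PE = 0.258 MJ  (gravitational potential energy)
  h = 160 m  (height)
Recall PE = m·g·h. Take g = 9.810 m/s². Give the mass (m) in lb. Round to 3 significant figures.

Solving PE = m·g·h for m: m = PE/(g·h).
PE = 0.258 MJ = 2.580×10^5 J; h = 160 m; g = 9.810 m/s².
m = 164.4 kg
164.4 kg × (1 lb / 0.4536 kg) = 362.4 lb

362 lb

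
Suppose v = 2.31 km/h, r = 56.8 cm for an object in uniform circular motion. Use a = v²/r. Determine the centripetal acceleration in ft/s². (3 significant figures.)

a is given directly by: a = v²/r.
v = 2.31 km/h = 0.6417 m/s; r = 56.8 cm = 0.5680 m.
a = 0.7249 m/s²
0.7249 m/s² × (1 ft/s² / 0.3048 m/s²) = 2.378 ft/s²

2.38 ft/s²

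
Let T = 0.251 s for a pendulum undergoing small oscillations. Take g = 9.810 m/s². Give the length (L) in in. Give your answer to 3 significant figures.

Rearranging: L = g·(T/2π)².
T = 0.251 s; g = 9.810 m/s².
L = 0.01566 m
0.01566 m × (1 in / 0.02540 m) = 0.6163 in

0.616 in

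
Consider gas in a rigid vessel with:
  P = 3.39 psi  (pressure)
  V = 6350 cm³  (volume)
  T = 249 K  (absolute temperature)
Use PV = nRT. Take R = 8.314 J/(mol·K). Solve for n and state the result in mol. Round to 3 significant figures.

Rearranging: n = PV/(RT).
P = 3.39 psi = 23373 Pa; V = 6350 cm³ = 0.006350 m³; T = 249 K; R = 8.314 J/(mol·K).
n = 0.07169 mol

0.0717 mol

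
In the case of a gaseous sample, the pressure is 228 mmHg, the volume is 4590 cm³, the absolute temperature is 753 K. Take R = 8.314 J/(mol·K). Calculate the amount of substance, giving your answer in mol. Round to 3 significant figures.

0.0223 mol

From the ideal-gas law: n = PV/(RT).
P = 228 mmHg = 30397 Pa; V = 4590 cm³ = 0.004590 m³; T = 753 K; R = 8.314 J/(mol·K).
n = 0.02229 mol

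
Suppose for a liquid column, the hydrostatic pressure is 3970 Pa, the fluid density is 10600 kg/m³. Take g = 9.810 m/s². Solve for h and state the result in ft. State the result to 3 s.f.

Solving P = ρ·g·h for h: h = P/(ρ·g).
P = 3970 Pa; ρ = 10600 kg/m³; g = 9.810 m/s².
h = 0.03818 m
0.03818 m × (1 ft / 0.3048 m) = 0.1253 ft

0.125 ft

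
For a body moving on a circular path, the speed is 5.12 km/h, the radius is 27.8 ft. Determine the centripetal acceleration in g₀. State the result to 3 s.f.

0.0243 g₀

a is given directly by: a = v²/r.
v = 5.12 km/h = 1.422 m/s; r = 27.8 ft = 8.473 m.
a = 0.2387 m/s²
0.2387 m/s² × (1 g₀ / 9.807 m/s²) = 0.02434 g₀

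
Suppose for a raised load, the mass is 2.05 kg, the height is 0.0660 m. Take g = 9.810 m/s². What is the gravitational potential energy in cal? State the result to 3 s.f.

PE is given directly by: PE = mgh.
m = 2.05 kg; h = 0.0660 m; g = 9.810 m/s².
PE = 1.327 J  (the unit combination reduces to kg·m²/s² = J)
1.327 J × (1 cal / 4.184 J) = 0.3172 cal

0.317 cal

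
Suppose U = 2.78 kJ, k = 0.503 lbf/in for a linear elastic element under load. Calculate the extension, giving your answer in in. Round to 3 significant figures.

313 in

Solving U = ½k·x² for x: x = √(2U/k).
U = 2.78 kJ = 2780 J; k = 0.503 lbf/in = 88.09 N/m.
x = 7.945 m
7.945 m × (1 in / 0.02540 m) = 312.8 in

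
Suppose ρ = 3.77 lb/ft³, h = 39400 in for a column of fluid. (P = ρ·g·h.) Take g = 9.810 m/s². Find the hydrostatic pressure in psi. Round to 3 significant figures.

P is given directly by: P = ρgh.
ρ = 3.77 lb/ft³ = 60.39 kg/m³; h = 39400 in = 1001 m; g = 9.810 m/s².
P = 5.929×10^5 Pa  (the unit combination reduces to kg/(m·s²) = Pa)
5.929×10^5 Pa × (1 psi / 6895 Pa) = 85.99 psi

86.0 psi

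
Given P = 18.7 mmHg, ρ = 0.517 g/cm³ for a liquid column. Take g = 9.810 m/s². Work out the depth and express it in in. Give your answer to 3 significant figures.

Rearranging P = ρ·g·h for h: h = P/(ρ·g).
P = 18.7 mmHg = 2493 Pa; ρ = 0.517 g/cm³ = 517.0 kg/m³; g = 9.810 m/s².
h = 0.4916 m
0.4916 m × (1 in / 0.02540 m) = 19.35 in

19.4 in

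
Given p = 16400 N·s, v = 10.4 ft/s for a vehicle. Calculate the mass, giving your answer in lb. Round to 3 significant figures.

11400 lb

Rearranging p = m·v for m: m = p/v.
p = 16400 N·s = 16400 kg·m/s; v = 10.4 ft/s = 3.170 m/s.
m = 5174 kg
5174 kg × (1 lb / 0.4536 kg) = 11406 lb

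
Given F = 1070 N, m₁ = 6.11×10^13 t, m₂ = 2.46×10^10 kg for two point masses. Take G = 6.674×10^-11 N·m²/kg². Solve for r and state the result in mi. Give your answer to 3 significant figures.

Rearranging: r = √(G·m₁m₂/F).
F = 1070 N; m₁ = 6.11×10^13 t = 6.110×10^16 kg; m₂ = 2.46×10^10 kg; G = 6.674×10^-11 N·m²/kg².
r = 9.683×10^6 m
9.683×10^6 m × (1 mi / 1609 m) = 6016 mi

6020 mi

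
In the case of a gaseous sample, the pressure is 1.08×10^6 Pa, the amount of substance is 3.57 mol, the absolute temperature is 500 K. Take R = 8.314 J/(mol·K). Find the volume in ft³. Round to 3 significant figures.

From the ideal-gas law: V = nRT/P.
P = 1.08×10^6 Pa; n = 3.57 mol; T = 500 K; R = 8.314 J/(mol·K).
V = 0.01374 m³
0.01374 m³ × (1 ft³ / 0.02832 m³) = 0.4853 ft³

0.485 ft³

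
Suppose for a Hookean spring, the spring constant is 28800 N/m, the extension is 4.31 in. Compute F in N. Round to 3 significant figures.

3150 N

From Hooke's law: F = kx.
k = 28800 N/m; x = 4.31 in = 0.1095 m.
F = 3153 N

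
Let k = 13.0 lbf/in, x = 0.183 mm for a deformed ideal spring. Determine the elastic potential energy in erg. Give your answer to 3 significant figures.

U is given directly by: U = ½kx².
k = 13.0 lbf/in = 2277 N/m; x = 0.183 mm = 1.830×10^-4 m.
U = 3.812×10^-5 J
3.812×10^-5 J × (1 erg / 1.000×10^-7 J) = 381.2 erg

381 erg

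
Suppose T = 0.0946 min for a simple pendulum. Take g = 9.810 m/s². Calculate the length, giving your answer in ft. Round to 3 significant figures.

Solving T = 2π√(L/g) for L: L = g·(T/2π)².
T = 0.0946 min = 5.676 s; g = 9.810 m/s².
L = 8.006 m
8.006 m × (1 ft / 0.3048 m) = 26.27 ft

26.3 ft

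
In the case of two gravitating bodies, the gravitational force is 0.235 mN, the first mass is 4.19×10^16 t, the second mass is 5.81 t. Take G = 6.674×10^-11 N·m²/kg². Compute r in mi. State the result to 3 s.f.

1.63×10^5 mi

Solving F = G·m₁·m₂/r² for r: r = √(G·m₁m₂/F).
F = 0.235 mN = 2.350×10^-4 N; m₁ = 4.19×10^16 t = 4.190×10^19 kg; m₂ = 5.81 t = 5810 kg; G = 6.674×10^-11 N·m²/kg².
r = 2.629×10^8 m
2.629×10^8 m × (1 mi / 1609 m) = 1.634×10^5 mi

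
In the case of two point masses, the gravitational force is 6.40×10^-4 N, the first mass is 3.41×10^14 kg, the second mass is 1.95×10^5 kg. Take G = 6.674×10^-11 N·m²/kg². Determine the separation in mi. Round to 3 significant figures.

Solving F = G·m₁·m₂/r² for r: r = √(G·m₁m₂/F).
F = 6.40×10^-4 N; m₁ = 3.41×10^14 kg; m₂ = 1.95×10^5 kg; G = 6.674×10^-11 N·m²/kg².
r = 2.633×10^6 m
2.633×10^6 m × (1 mi / 1609 m) = 1636 mi

1640 mi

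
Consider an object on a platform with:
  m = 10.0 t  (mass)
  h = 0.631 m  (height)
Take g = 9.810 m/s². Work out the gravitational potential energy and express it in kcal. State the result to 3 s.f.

14.8 kcal

PE is given directly by: PE = mgh.
m = 10.0 t = 10000 kg; h = 0.631 m; g = 9.810 m/s².
PE = 61901 J
61901 J × (1 kcal / 4184 J) = 14.79 kcal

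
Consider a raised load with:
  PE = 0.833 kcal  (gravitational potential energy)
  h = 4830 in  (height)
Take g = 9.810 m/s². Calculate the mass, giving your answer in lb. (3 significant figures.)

6.38 lb

Solving PE = m·g·h for m: m = PE/(g·h).
PE = 0.833 kcal = 3485 J; h = 4830 in = 122.7 m; g = 9.810 m/s².
m = 2.896 kg
2.896 kg × (1 lb / 0.4536 kg) = 6.384 lb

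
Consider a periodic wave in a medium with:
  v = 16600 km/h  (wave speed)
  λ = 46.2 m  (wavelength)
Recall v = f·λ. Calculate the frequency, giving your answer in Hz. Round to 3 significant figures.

Rearranging v = f·λ for f: f = v/λ.
v = 16600 km/h = 4611 m/s; λ = 46.2 m.
f = 99.81 Hz

99.8 Hz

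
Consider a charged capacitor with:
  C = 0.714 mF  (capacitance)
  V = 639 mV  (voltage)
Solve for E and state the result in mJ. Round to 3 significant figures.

Directly: E = ½CV².
C = 0.714 mF = 7.140×10^-4 F; V = 639 mV = 0.6390 V.
E = 1.458×10^-4 J
1.458×10^-4 J × (1 mJ / 0.001000 J) = 0.1458 mJ

0.146 mJ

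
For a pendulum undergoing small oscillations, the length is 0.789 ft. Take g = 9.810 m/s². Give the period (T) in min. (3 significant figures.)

0.0164 min

T is given directly by: T = 2π√(L/g).
L = 0.789 ft = 0.2405 m; g = 9.810 m/s².
T = 0.9838 s
0.9838 s × (1 min / 60.00 s) = 0.01640 min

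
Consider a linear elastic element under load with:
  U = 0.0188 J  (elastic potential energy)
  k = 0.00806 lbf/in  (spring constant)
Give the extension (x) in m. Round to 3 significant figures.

Solving U = ½k·x² for x: x = √(2U/k).
U = 0.0188 J; k = 0.00806 lbf/in = 1.412 N/m.
x = 0.1632 m

0.163 m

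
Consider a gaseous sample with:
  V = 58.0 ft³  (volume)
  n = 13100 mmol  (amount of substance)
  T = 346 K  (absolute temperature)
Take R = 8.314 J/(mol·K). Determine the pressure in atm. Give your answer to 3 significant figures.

From the ideal-gas law: P = nRT/V.
V = 58.0 ft³ = 1.642 m³; n = 13100 mmol = 13.10 mol; T = 346 K; R = 8.314 J/(mol·K).
P = 22945 Pa  (the unit combination reduces to kg/(m·s²) = Pa)
22945 Pa × (1 atm / 1.013×10^5 Pa) = 0.2264 atm

0.226 atm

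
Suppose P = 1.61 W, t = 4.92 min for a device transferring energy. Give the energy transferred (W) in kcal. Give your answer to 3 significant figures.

0.114 kcal

Solving P = W/t for W: W = P·t.
P = 1.61 W; t = 4.92 min = 295.2 s.
W = 475.3 J
475.3 J × (1 kcal / 4184 J) = 0.1136 kcal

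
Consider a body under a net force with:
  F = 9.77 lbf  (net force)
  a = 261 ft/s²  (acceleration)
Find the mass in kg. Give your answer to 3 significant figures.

Rearranging: m = F/a.
F = 9.77 lbf = 43.46 N; a = 261 ft/s² = 79.55 m/s².
m = 0.5463 kg

0.546 kg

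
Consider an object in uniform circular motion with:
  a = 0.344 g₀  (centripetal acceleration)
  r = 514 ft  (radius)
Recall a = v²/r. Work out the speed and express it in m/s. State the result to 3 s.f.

Rearranging: v = √(a·r).
a = 0.344 g₀ = 3.373 m/s²; r = 514 ft = 156.7 m.
v = 22.99 m/s

23.0 m/s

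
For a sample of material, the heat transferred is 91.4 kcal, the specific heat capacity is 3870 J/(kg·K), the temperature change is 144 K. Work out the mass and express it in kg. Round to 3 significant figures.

Rearranging Q = m·c·ΔT for m: m = Q/(c·ΔT).
Q = 91.4 kcal = 3.824×10^5 J; c = 3870 J/(kg·K); ΔT = 144 K.
m = 0.6862 kg

0.686 kg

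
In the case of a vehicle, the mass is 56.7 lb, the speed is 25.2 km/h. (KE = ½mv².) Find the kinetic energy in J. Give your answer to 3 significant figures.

KE is given directly by: KE = ½mv².
m = 56.7 lb = 25.72 kg; v = 25.2 km/h = 7.000 m/s.
KE = 630.1 J

630 J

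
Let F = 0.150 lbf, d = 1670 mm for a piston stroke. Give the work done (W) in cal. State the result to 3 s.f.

W is given directly by: W = F·d.
F = 0.150 lbf = 0.6672 N; d = 1670 mm = 1.670 m.
W = 1.114 J
1.114 J × (1 cal / 4.184 J) = 0.2663 cal

0.266 cal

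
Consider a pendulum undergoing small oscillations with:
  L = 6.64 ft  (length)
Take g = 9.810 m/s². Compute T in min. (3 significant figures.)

T is given directly by: T = 2π√(L/g).
L = 6.64 ft = 2.024 m; g = 9.810 m/s².
T = 2.854 s
2.854 s × (1 min / 60.00 s) = 0.04756 min

0.0476 min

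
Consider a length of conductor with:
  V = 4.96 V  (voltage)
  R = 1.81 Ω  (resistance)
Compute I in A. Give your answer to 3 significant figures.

2.74 A

Solving V = I·R for I: I = V/R.
V = 4.96 V; R = 1.81 Ω.
I = 2.740 A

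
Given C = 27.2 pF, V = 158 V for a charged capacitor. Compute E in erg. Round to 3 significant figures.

Directly: E = ½CV².
C = 27.2 pF = 2.720×10^-11 F; V = 158 V.
E = 3.395×10^-7 J
3.395×10^-7 J × (1 erg / 1.000×10^-7 J) = 3.395 erg

3.40 erg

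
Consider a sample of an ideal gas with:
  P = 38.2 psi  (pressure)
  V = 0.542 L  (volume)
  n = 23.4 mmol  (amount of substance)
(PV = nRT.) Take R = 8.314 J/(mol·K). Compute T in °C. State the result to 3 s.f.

461 °C

From the ideal-gas law: T = PV/(nR).
P = 38.2 psi = 2.634×10^5 Pa; V = 0.542 L = 5.420×10^-4 m³; n = 23.4 mmol = 0.02340 mol; R = 8.314 J/(mol·K).
T = 733.8 K
733.8 K − 273.15 = 460.6 °C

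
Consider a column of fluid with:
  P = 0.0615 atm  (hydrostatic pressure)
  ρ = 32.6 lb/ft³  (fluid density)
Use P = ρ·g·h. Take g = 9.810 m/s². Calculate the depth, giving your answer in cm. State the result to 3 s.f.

122 cm

Rearranging: h = P/(ρ·g).
P = 0.0615 atm = 6231 Pa; ρ = 32.6 lb/ft³ = 522.2 kg/m³; g = 9.810 m/s².
h = 1.216 m
1.216 m × (1 cm / 0.01000 m) = 121.6 cm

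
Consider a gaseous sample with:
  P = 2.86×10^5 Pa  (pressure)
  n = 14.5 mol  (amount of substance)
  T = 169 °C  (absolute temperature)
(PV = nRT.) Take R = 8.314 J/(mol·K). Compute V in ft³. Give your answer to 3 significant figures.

Rearranging: V = nRT/P.
P = 2.86×10^5 Pa; n = 14.5 mol; T = 169 °C = 442.1 K; R = 8.314 J/(mol·K).
V = 0.1864 m³
0.1864 m³ × (1 ft³ / 0.02832 m³) = 6.582 ft³

6.58 ft³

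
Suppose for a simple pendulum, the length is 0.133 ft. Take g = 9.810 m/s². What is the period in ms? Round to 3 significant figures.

T is given directly by: T = 2π√(L/g).
L = 0.133 ft = 0.04054 m; g = 9.810 m/s².
T = 0.4039 s
0.4039 s × (1 ms / 0.001000 s) = 403.9 ms

404 ms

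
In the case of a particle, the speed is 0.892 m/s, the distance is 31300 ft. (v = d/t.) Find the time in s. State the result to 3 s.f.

Solving v = d/t for t: t = d/v.
v = 0.892 m/s; d = 31300 ft = 9540 m.
t = 10695 s

10700 s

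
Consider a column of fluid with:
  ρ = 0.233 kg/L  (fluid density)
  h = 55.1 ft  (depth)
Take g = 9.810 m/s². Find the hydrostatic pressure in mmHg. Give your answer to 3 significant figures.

P is given directly by: P = ρgh.
ρ = 0.233 kg/L = 233.0 kg/m³; h = 55.1 ft = 16.79 m; g = 9.810 m/s².
P = 38388 Pa
38388 Pa × (1 mmHg / 133.3 Pa) = 287.9 mmHg

288 mmHg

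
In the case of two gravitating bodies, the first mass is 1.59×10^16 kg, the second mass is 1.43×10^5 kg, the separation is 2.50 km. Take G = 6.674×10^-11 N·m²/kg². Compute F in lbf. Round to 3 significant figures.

5460 lbf

Directly: F = Gm₁m₂/r².
m₁ = 1.59×10^16 kg; m₂ = 1.43×10^5 kg; r = 2.50 km = 2500 m; G = 6.674×10^-11 N·m²/kg².
F = 24279 N  (the unit combination reduces to kg·m/s² = N)
24279 N × (1 lbf / 4.448 N) = 5458 lbf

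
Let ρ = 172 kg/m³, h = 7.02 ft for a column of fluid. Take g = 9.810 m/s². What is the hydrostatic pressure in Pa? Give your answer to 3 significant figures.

3610 Pa

Directly: P = ρgh.
ρ = 172 kg/m³; h = 7.02 ft = 2.140 m; g = 9.810 m/s².
P = 3610 Pa  (the unit combination reduces to kg/(m·s²) = Pa)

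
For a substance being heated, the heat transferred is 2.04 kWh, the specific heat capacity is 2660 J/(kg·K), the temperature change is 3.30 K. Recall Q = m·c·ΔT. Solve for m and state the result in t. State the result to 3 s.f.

Rearranging Q = m·c·ΔT for m: m = Q/(c·ΔT).
Q = 2.04 kWh = 7.344×10^6 J; c = 2660 J/(kg·K); ΔT = 3.30 K.
m = 836.6 kg
836.6 kg × (1 t / 1000 kg) = 0.8366 t

0.837 t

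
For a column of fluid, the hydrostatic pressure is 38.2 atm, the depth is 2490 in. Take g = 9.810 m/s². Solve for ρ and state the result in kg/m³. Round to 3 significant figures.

Rearranging: ρ = P/(g·h).
P = 38.2 atm = 3.871×10^6 Pa; h = 2490 in = 63.25 m; g = 9.810 m/s².
ρ = 6238 kg/m³

6240 kg/m³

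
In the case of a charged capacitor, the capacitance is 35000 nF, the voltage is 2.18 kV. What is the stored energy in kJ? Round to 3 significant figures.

Directly: E = ½CV².
C = 35000 nF = 3.500×10^-5 F; V = 2.18 kV = 2180 V.
E = 83.17 J  (the unit combination reduces to kg·m²/s² = J)
83.17 J × (1 kJ / 1000 J) = 0.08317 kJ

0.0832 kJ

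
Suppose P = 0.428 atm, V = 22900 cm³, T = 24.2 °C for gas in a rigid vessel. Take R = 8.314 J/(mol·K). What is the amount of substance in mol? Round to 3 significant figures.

Rearranging PV = nRT for n: n = PV/(RT).
P = 0.428 atm = 43367 Pa; V = 22900 cm³ = 0.02290 m³; T = 24.2 °C = 297.3 K; R = 8.314 J/(mol·K).
n = 0.4017 mol

0.402 mol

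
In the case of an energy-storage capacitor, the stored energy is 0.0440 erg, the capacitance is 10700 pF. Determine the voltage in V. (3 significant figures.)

Solving E = ½C·V² for V: V = √(2E/C).
E = 0.0440 erg = 4.400×10^-9 J; C = 10700 pF = 1.070×10^-8 F.
V = 0.9069 V

0.907 V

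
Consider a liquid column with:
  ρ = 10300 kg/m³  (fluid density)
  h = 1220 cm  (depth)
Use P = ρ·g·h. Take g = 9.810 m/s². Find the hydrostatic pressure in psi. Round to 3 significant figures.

179 psi

P is given directly by: P = ρgh.
ρ = 10300 kg/m³; h = 1220 cm = 12.20 m; g = 9.810 m/s².
P = 1.233×10^6 Pa
1.233×10^6 Pa × (1 psi / 6895 Pa) = 178.8 psi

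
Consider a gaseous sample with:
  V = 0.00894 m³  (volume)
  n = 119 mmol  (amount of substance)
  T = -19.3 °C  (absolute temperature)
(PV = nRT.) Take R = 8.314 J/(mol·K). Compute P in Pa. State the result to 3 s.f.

28100 Pa

Directly: P = nRT/V.
V = 0.00894 m³; n = 119 mmol = 0.1190 mol; T = -19.3 °C = 253.8 K; R = 8.314 J/(mol·K).
P = 28093 Pa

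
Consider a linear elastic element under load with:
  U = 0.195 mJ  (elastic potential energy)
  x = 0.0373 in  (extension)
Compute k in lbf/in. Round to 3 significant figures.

2.48 lbf/in

Solving U = ½k·x² for k: k = 2U/x².
U = 0.195 mJ = 1.950×10^-4 J; x = 0.0373 in = 9.474×10^-4 m.
k = 434.5 N/m
434.5 N/m × (1 lbf/in / 175.1 N/m) = 2.481 lbf/in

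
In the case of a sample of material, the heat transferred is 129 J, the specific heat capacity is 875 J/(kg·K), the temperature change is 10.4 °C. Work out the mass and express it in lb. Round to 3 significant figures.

0.0313 lb

Rearranging: m = Q/(c·ΔT).
Q = 129 J; c = 875 J/(kg·K); ΔT = 10.4 °C = 10.40 K.
m = 0.01418 kg
0.01418 kg × (1 lb / 0.4536 kg) = 0.03125 lb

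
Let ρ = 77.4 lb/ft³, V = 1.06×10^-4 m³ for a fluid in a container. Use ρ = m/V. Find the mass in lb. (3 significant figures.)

Rearranging ρ = m/V for m: m = ρV.
ρ = 77.4 lb/ft³ = 1240 kg/m³; V = 1.06×10^-4 m³.
m = 0.1314 kg
0.1314 kg × (1 lb / 0.4536 kg) = 0.2897 lb

0.290 lb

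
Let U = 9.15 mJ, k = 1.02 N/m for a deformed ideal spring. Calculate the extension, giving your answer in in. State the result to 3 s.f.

5.27 in

Solving U = ½k·x² for x: x = √(2U/k).
U = 9.15 mJ = 0.009150 J; k = 1.02 N/m.
x = 0.1339 m
0.1339 m × (1 in / 0.02540 m) = 5.273 in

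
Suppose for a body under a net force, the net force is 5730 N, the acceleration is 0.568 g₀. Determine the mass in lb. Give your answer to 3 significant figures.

Solving F = m·a for m: m = F/a.
F = 5730 N; a = 0.568 g₀ = 5.570 m/s².
m = 1029 kg
1029 kg × (1 lb / 0.4536 kg) = 2268 lb

2270 lb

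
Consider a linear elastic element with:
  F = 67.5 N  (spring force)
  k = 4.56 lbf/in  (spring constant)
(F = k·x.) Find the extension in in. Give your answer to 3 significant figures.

From Hooke's law: x = F/k.
F = 67.5 N; k = 4.56 lbf/in = 798.6 N/m.
x = 0.08453 m
0.08453 m × (1 in / 0.02540 m) = 3.328 in

3.33 in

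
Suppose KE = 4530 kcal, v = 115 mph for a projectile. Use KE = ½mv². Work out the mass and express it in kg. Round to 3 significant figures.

14300 kg

Rearranging: m = 2·KE/v².
KE = 4530 kcal = 1.895×10^7 J; v = 115 mph = 51.41 m/s.
m = 14343 kg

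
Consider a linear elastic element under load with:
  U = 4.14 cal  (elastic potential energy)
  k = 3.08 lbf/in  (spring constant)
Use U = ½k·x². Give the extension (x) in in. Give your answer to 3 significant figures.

Rearranging U = ½k·x² for x: x = √(2U/k).
U = 4.14 cal = 17.32 J; k = 3.08 lbf/in = 539.4 N/m.
x = 0.2534 m
0.2534 m × (1 in / 0.02540 m) = 9.978 in

9.98 in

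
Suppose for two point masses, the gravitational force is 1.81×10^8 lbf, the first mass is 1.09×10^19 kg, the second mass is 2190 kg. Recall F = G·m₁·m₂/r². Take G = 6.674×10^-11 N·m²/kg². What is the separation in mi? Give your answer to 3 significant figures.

0.0276 mi

From Newton's law of gravitation: r = √(G·m₁m₂/F).
F = 1.81×10^8 lbf = 8.051×10^8 N; m₁ = 1.09×10^19 kg; m₂ = 2190 kg; G = 6.674×10^-11 N·m²/kg².
r = 44.48 m
44.48 m × (1 mi / 1609 m) = 0.02764 mi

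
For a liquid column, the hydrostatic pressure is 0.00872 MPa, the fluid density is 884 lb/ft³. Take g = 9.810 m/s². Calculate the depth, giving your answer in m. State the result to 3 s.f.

Rearranging: h = P/(ρ·g).
P = 0.00872 MPa = 8720 Pa; ρ = 884 lb/ft³ = 14160 kg/m³; g = 9.810 m/s².
h = 0.06277 m

0.0628 m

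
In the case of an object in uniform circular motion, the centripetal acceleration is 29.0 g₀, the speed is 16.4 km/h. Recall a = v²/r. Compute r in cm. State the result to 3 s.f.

7.30 cm

Rearranging a = v²/r for r: r = v²/a.
a = 29.0 g₀ = 284.4 m/s²; v = 16.4 km/h = 4.556 m/s.
r = 0.07297 m
0.07297 m × (1 cm / 0.01000 m) = 7.297 cm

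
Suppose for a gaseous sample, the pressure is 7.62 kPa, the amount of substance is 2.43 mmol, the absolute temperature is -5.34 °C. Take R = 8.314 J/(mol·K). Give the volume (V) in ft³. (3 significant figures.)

0.0251 ft³

Solving PV = nRT for V: V = nRT/P.
P = 7.62 kPa = 7620 Pa; n = 2.43 mmol = 0.002430 mol; T = -5.34 °C = 267.8 K; R = 8.314 J/(mol·K).
V = 7.100×10^-4 m³
7.100×10^-4 m³ × (1 ft³ / 0.02832 m³) = 0.02508 ft³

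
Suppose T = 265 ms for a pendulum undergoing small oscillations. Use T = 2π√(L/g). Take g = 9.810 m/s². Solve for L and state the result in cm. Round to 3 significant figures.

1.75 cm

Solving T = 2π√(L/g) for L: L = g·(T/2π)².
T = 265 ms = 0.2650 s; g = 9.810 m/s².
L = 0.01745 m
0.01745 m × (1 cm / 0.01000 m) = 1.745 cm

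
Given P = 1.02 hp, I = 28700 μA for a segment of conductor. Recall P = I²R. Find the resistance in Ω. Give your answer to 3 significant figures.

Rearranging P = I²R for R: R = P/I².
P = 1.02 hp = 760.6 W; I = 28700 μA = 0.02870 A.
R = 9.234×10^5 Ω

9.23×10^5 Ω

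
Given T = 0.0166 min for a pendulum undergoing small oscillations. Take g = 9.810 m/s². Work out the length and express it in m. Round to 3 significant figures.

Rearranging T = 2π√(L/g) for L: L = g·(T/2π)².
T = 0.0166 min = 0.9960 s; g = 9.810 m/s².
L = 0.2465 m

0.247 m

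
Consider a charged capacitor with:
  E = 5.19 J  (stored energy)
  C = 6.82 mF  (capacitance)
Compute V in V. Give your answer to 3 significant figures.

39.0 V

Solving E = ½C·V² for V: V = √(2E/C).
E = 5.19 J; C = 6.82 mF = 0.006820 F.
V = 39.01 V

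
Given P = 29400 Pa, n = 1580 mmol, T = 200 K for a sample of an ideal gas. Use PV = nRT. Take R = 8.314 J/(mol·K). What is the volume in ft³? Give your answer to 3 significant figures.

3.16 ft³

From the ideal-gas law: V = nRT/P.
P = 29400 Pa; n = 1580 mmol = 1.580 mol; T = 200 K; R = 8.314 J/(mol·K).
V = 0.08936 m³
0.08936 m³ × (1 ft³ / 0.02832 m³) = 3.156 ft³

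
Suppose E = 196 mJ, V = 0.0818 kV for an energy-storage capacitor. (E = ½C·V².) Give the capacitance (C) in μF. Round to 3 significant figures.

Solving E = ½C·V² for C: C = 2E/V².
E = 196 mJ = 0.1960 J; V = 0.0818 kV = 81.80 V.
C = 5.858×10^-5 F
5.858×10^-5 F × (1 μF / 1.000×10^-6 F) = 58.58 μF

58.6 μF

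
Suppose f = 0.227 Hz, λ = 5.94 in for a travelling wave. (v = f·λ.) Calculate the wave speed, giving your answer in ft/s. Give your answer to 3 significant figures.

Directly: v = fλ.
f = 0.227 Hz; λ = 5.94 in = 0.1509 m.
v = 0.03425 m/s
0.03425 m/s × (1 ft/s / 0.3048 m/s) = 0.1124 ft/s

0.112 ft/s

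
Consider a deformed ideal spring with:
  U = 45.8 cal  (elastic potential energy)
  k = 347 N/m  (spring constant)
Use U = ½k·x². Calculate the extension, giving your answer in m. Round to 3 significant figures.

Solving U = ½k·x² for x: x = √(2U/k).
U = 45.8 cal = 191.6 J; k = 347 N/m.
x = 1.051 m

1.05 m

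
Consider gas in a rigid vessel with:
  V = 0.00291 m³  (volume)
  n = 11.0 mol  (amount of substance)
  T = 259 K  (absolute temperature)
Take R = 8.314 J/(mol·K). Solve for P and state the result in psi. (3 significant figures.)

Directly: P = nRT/V.
V = 0.00291 m³; n = 11.0 mol; T = 259 K; R = 8.314 J/(mol·K).
P = 8.140×10^6 Pa
8.140×10^6 Pa × (1 psi / 6895 Pa) = 1181 psi

1180 psi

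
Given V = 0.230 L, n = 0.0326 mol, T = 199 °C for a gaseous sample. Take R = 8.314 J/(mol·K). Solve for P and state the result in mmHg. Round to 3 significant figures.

4170 mmHg

P is given directly by: P = nRT/V.
V = 0.230 L = 2.300×10^-4 m³; n = 0.0326 mol; T = 199 °C = 472.1 K; R = 8.314 J/(mol·K).
P = 5.564×10^5 Pa
5.564×10^5 Pa × (1 mmHg / 133.3 Pa) = 4173 mmHg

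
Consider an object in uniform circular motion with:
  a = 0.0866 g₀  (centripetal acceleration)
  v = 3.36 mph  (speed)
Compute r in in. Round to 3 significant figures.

Rearranging a = v²/r for r: r = v²/a.
a = 0.0866 g₀ = 0.8493 m/s²; v = 3.36 mph = 1.502 m/s.
r = 2.657 m
2.657 m × (1 in / 0.02540 m) = 104.6 in

105 in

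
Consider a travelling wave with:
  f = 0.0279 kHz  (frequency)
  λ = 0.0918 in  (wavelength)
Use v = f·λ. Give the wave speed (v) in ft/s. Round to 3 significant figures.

v is given directly by: v = fλ.
f = 0.0279 kHz = 27.90 Hz; λ = 0.0918 in = 0.002332 m.
v = 0.06505 m/s
0.06505 m/s × (1 ft/s / 0.3048 m/s) = 0.2134 ft/s

0.213 ft/s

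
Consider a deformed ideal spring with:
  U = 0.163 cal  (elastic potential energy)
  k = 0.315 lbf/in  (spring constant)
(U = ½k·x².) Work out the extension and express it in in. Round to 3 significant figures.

Solving U = ½k·x² for x: x = √(2U/k).
U = 0.163 cal = 0.6820 J; k = 0.315 lbf/in = 55.16 N/m.
x = 0.1572 m
0.1572 m × (1 in / 0.02540 m) = 6.191 in

6.19 in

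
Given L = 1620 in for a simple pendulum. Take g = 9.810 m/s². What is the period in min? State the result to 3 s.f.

Directly: T = 2π√(L/g).
L = 1620 in = 41.15 m; g = 9.810 m/s².
T = 12.87 s
12.87 s × (1 min / 60.00 s) = 0.2145 min

0.214 min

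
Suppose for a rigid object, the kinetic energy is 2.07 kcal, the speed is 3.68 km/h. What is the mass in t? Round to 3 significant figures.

Rearranging KE = ½mv² for m: m = 2·KE/v².
KE = 2.07 kcal = 8661 J; v = 3.68 km/h = 1.022 m/s.
m = 16577 kg
16577 kg × (1 t / 1000 kg) = 16.58 t

16.6 t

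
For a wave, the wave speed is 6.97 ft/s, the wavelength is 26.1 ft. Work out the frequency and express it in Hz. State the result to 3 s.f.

Solving v = f·λ for f: f = v/λ.
v = 6.97 ft/s = 2.124 m/s; λ = 26.1 ft = 7.955 m.
f = 0.2670 Hz

0.267 Hz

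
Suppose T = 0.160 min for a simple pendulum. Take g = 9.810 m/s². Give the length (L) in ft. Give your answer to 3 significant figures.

75.1 ft

Rearranging T = 2π√(L/g) for L: L = g·(T/2π)².
T = 0.160 min = 9.600 s; g = 9.810 m/s².
L = 22.90 m
22.90 m × (1 ft / 0.3048 m) = 75.13 ft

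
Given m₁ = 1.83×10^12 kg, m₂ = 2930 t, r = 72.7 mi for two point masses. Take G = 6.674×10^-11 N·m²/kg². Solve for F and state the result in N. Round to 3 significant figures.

Directly: F = Gm₁m₂/r².
m₁ = 1.83×10^12 kg; m₂ = 2930 t = 2.930×10^6 kg; r = 72.7 mi = 1.170×10^5 m; G = 6.674×10^-11 N·m²/kg².
F = 0.02614 N

0.0261 N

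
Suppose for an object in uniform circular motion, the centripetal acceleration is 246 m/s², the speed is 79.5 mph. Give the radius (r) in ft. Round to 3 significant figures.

16.8 ft

Rearranging: r = v²/a.
a = 246 m/s²; v = 79.5 mph = 35.54 m/s.
r = 5.134 m
5.134 m × (1 ft / 0.3048 m) = 16.85 ft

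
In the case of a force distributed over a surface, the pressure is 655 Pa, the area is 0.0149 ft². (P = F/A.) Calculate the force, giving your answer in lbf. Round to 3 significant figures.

0.204 lbf

Solving P = F/A for F: F = P·A.
P = 655 Pa; A = 0.0149 ft² = 0.001384 m².
F = 0.9067 N
0.9067 N × (1 lbf / 4.448 N) = 0.2038 lbf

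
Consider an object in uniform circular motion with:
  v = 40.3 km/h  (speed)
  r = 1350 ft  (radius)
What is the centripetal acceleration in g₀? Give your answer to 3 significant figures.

a is given directly by: a = v²/r.
v = 40.3 km/h = 11.19 m/s; r = 1350 ft = 411.5 m.
a = 0.3045 m/s²
0.3045 m/s² × (1 g₀ / 9.807 m/s²) = 0.03106 g₀

0.0311 g₀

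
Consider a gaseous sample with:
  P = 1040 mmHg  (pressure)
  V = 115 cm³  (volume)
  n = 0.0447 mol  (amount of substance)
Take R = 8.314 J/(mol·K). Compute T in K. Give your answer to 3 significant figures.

42.9 K

From the ideal-gas law: T = PV/(nR).
P = 1040 mmHg = 1.387×10^5 Pa; V = 115 cm³ = 1.150×10^-4 m³; n = 0.0447 mol; R = 8.314 J/(mol·K).
T = 42.91 K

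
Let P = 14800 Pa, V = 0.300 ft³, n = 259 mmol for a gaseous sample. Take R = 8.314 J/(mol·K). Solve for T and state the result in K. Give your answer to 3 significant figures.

58.4 K

From the ideal-gas law: T = PV/(nR).
P = 14800 Pa; V = 0.300 ft³ = 0.008495 m³; n = 259 mmol = 0.2590 mol; R = 8.314 J/(mol·K).
T = 58.39 K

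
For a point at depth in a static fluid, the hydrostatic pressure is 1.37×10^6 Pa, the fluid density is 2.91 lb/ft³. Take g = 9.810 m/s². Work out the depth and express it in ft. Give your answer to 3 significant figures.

Rearranging: h = P/(ρ·g).
P = 1.37×10^6 Pa; ρ = 2.91 lb/ft³ = 46.61 kg/m³; g = 9.810 m/s².
h = 2996 m
2996 m × (1 ft / 0.3048 m) = 9829 ft

9830 ft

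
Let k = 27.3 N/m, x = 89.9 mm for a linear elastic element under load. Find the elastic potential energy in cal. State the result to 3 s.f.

0.0264 cal

U is given directly by: U = ½kx².
k = 27.3 N/m; x = 89.9 mm = 0.08990 m.
U = 0.1103 J
0.1103 J × (1 cal / 4.184 J) = 0.02637 cal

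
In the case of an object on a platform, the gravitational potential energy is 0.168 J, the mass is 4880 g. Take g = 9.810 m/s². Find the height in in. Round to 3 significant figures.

0.138 in

Solving PE = m·g·h for h: h = PE/(m·g).
PE = 0.168 J; m = 4880 g = 4.880 kg; g = 9.810 m/s².
h = 0.003509 m
0.003509 m × (1 in / 0.02540 m) = 0.1382 in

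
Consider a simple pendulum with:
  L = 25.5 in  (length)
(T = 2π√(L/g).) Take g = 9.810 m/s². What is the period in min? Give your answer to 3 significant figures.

0.0269 min

Directly: T = 2π√(L/g).
L = 25.5 in = 0.6477 m; g = 9.810 m/s².
T = 1.614 s
1.614 s × (1 min / 60.00 s) = 0.02691 min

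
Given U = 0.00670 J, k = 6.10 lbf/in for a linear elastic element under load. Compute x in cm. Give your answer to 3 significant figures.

0.354 cm

Rearranging: x = √(2U/k).
U = 0.00670 J; k = 6.10 lbf/in = 1068 N/m.
x = 0.003542 m
0.003542 m × (1 cm / 0.01000 m) = 0.3542 cm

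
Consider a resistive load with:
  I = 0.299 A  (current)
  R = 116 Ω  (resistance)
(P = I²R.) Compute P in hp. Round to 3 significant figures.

0.0139 hp

P is given directly by: P = I²R.
I = 0.299 A; R = 116 Ω.
P = 10.37 W
10.37 W × (1 hp / 745.7 W) = 0.01391 hp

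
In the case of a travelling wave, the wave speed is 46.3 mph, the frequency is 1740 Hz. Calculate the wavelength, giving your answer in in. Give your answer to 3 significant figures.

0.468 in

Solving v = f·λ for λ: λ = v/f.
v = 46.3 mph = 20.70 m/s; f = 1740 Hz.
λ = 0.01190 m
0.01190 m × (1 in / 0.02540 m) = 0.4683 in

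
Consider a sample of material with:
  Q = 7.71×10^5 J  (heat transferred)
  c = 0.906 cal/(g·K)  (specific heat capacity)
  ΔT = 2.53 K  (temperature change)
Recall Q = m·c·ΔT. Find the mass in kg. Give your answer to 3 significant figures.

Rearranging: m = Q/(c·ΔT).
Q = 7.71×10^5 J; c = 0.906 cal/(g·K) = 3791 J/(kg·K); ΔT = 2.53 K.
m = 80.39 kg

80.4 kg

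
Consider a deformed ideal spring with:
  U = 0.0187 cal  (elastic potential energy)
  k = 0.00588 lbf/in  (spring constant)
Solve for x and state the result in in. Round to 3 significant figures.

15.3 in

Rearranging: x = √(2U/k).
U = 0.0187 cal = 0.07824 J; k = 0.00588 lbf/in = 1.030 N/m.
x = 0.3898 m
0.3898 m × (1 in / 0.02540 m) = 15.35 in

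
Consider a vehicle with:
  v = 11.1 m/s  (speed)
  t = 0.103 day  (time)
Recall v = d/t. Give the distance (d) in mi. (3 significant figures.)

61.4 mi

Solving v = d/t for d: d = v·t.
v = 11.1 m/s; t = 0.103 day = 8899 s.
d = 98781 m
98781 m × (1 mi / 1609 m) = 61.38 mi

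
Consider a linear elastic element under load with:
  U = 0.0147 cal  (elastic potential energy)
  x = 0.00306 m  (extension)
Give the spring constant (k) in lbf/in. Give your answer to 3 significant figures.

Rearranging U = ½k·x² for k: k = 2U/x².
U = 0.0147 cal = 0.06150 J; x = 0.00306 m.
k = 13137 N/m
13137 N/m × (1 lbf/in / 175.1 N/m) = 75.01 lbf/in

75.0 lbf/in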